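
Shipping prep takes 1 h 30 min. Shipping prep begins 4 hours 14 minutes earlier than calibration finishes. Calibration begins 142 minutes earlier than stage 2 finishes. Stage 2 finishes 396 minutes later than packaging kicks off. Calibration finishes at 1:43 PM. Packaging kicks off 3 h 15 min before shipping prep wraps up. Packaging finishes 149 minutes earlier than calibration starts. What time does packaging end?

9:29 AM

Shipping prep starts at 1:43 PM − 254 min = 9:29 AM.
Shipping prep ends at 9:29 AM + 90 min = 10:59 AM.
Packaging starts at 10:59 AM − 195 min = 7:44 AM.
Stage 2 ends at 7:44 AM + 396 min = 2:20 PM.
Calibration starts at 2:20 PM − 142 min = 11:58 AM.
Packaging ends at 11:58 AM − 149 min = 9:29 AM.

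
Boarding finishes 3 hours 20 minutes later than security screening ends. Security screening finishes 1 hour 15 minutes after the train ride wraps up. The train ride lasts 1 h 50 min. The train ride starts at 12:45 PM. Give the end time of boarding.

The train ride ends at 12:45 PM + 110 min = 2:35 PM.
Security screening ends at 2:35 PM + 75 min = 3:50 PM.
Boarding ends at 3:50 PM + 200 min = 7:10 PM.

7:10 PM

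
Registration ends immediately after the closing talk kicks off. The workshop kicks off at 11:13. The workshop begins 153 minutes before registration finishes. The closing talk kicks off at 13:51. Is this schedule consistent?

No

Registration ends at 13:51.
The workshop starts at 13:51 − 153 min = 11:18.
But the workshop is also said to start at 11:13 — a 5-minute conflict.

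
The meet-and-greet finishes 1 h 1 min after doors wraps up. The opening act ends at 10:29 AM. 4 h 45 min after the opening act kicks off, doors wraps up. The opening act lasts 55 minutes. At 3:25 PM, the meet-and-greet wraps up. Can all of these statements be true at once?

The opening act starts at 10:29 AM − 55 min = 9:34 AM.
Doors ends at 9:34 AM + 285 min = 2:19 PM.
The meet-and-greet ends at 2:19 PM + 61 min = 3:20 PM.
But the meet-and-greet is also said to end at 3:25 PM — a 5-minute conflict.

No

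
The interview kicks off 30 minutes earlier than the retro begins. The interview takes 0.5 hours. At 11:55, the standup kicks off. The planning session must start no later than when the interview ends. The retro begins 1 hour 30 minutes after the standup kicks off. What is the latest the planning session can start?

The retro starts at 11:55 + 90 min = 13:25.
The interview starts at 13:25 − 30 min = 12:55.
The interview ends at 12:55 + 30 min = 13:25.
The planning session is bounded by the interview, so the latest it can start is 13:25.

13:25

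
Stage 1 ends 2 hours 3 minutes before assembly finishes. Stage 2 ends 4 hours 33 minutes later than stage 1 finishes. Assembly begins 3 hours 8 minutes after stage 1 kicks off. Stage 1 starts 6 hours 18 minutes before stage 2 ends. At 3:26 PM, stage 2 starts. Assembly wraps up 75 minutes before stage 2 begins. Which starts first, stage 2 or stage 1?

Assembly ends at 3:26 PM − 75 min = 2:11 PM.
Stage 1 ends at 2:11 PM − 123 min = 12:08 PM.
Stage 2 ends at 12:08 PM + 273 min = 4:41 PM.
Stage 1 starts at 4:41 PM − 378 min = 10:23 AM.
Stage 2 starts at 3:26 PM and stage 1 starts at 10:23 AM, so stage 1 is first.

stage 1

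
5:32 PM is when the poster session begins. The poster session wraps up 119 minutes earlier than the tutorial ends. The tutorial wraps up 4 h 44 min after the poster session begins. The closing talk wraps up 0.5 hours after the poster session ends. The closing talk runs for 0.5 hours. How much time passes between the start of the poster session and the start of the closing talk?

The tutorial ends at 5:32 PM + 284 min = 10:16 PM.
The poster session ends at 10:16 PM − 119 min = 8:17 PM.
The closing talk ends at 8:17 PM + 30 min = 8:47 PM.
The closing talk starts at 8:47 PM − 30 min = 8:17 PM.
From 5:32 PM to 8:17 PM is 165 minutes.

165 minutes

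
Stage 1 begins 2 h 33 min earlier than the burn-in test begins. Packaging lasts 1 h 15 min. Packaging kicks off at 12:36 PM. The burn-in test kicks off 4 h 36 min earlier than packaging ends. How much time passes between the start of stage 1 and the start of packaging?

5 h 54 min

Packaging ends at 12:36 PM + 75 min = 1:51 PM.
The burn-in test starts at 1:51 PM − 276 min = 9:15 AM.
Stage 1 starts at 9:15 AM − 153 min = 6:42 AM.
From 6:42 AM to 12:36 PM is 5 h 54 min.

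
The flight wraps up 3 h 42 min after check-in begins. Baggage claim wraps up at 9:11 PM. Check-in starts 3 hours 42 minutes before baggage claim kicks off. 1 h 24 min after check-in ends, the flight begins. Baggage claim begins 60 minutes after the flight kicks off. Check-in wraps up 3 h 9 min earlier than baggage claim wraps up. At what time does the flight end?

Check-in ends at 9:11 PM − 189 min = 6:02 PM.
The flight starts at 6:02 PM + 84 min = 7:26 PM.
Baggage claim starts at 7:26 PM + 60 min = 8:26 PM.
Check-in starts at 8:26 PM − 222 min = 4:44 PM.
The flight ends at 4:44 PM + 222 min = 8:26 PM.

8:26 PM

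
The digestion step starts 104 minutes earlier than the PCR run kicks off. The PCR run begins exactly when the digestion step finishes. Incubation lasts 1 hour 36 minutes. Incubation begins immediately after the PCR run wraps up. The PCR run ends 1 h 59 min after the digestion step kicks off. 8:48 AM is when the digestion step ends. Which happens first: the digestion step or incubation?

The PCR run starts at 8:48 AM.
The digestion step starts at 8:48 AM − 104 min = 7:04 AM.
The PCR run ends at 7:04 AM + 119 min = 9:03 AM.
So incubation starts at 9:03 AM.
The digestion step starts at 7:04 AM and incubation starts at 9:03 AM, so the digestion step is first.

the digestion step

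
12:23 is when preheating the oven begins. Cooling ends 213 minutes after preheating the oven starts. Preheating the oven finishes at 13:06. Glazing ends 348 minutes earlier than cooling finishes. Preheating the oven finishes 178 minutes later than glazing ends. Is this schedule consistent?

Cooling ends at 12:23 + 213 min = 15:56.
Glazing ends at 15:56 − 348 min = 10:08.
Preheating the oven ends at 10:08 + 178 min = 13:06.
That matches the stated 13:06, so the schedule is consistent.

Yes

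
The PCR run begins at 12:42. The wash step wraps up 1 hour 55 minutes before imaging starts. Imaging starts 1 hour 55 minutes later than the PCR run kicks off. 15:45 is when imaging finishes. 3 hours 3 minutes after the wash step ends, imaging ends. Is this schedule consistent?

Yes

Imaging starts at 12:42 + 115 min = 14:37.
The wash step ends at 14:37 − 115 min = 12:42.
Imaging ends at 12:42 + 183 min = 15:45.
That matches the stated 15:45, so the schedule is consistent.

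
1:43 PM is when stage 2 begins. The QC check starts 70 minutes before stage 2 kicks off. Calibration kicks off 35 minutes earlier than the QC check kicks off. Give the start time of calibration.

The QC check starts at 1:43 PM − 70 min = 12:33 PM.
Calibration starts at 12:33 PM − 35 min = 11:58 AM.

11:58 AM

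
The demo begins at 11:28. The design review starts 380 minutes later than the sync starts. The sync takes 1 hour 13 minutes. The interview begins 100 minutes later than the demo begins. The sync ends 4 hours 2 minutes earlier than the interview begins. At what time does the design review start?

The interview starts at 11:28 + 100 min = 13:08.
The sync ends at 13:08 − 242 min = 09:06.
The sync starts at 09:06 − 73 min = 07:53.
The design review starts at 07:53 + 380 min = 14:13.

14:13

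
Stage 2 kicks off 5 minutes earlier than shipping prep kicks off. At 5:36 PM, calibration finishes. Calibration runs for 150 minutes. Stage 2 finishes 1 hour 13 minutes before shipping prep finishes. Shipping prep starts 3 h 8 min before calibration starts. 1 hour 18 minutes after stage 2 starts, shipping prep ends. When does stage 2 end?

Calibration starts at 5:36 PM − 150 min = 3:06 PM.
Shipping prep starts at 3:06 PM − 188 min = 11:58 AM.
Stage 2 starts at 11:58 AM − 5 min = 11:53 AM.
Shipping prep ends at 11:53 AM + 78 min = 1:11 PM.
Stage 2 ends at 1:11 PM − 73 min = 11:58 AM.

11:58 AM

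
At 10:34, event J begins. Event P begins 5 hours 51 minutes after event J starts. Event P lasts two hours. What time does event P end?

18:25

Event P starts at 10:34 + 351 min = 16:25.
Event P ends at 16:25 + 120 min = 18:25.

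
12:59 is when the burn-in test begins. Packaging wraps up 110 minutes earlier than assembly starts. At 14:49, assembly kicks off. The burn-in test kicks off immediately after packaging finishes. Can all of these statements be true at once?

Packaging ends at 14:49 − 110 min = 12:59.
So the burn-in test starts at 12:59.
That matches the stated 12:59, so the schedule is consistent.

Yes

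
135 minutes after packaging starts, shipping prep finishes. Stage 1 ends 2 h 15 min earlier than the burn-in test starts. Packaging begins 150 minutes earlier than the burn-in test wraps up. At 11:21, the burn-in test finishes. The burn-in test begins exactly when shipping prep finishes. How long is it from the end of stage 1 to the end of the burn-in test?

2 hours 30 minutes

Packaging starts at 11:21 − 150 min = 08:51.
Shipping prep ends at 08:51 + 135 min = 11:06.
So the burn-in test starts at 11:06.
Stage 1 ends at 11:06 − 135 min = 08:51.
From 08:51 to 11:21 is 2 hours 30 minutes.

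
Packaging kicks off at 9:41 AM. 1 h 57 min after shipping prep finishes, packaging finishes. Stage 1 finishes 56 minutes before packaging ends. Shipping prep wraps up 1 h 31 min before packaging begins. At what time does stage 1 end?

9:11 AM

Shipping prep ends at 9:41 AM − 91 min = 8:10 AM.
Packaging ends at 8:10 AM + 117 min = 10:07 AM.
Stage 1 ends at 10:07 AM − 56 min = 9:11 AM.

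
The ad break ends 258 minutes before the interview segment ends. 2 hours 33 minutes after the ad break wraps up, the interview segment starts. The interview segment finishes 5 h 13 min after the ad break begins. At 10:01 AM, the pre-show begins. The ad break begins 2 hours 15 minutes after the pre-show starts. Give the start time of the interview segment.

The ad break starts at 10:01 AM + 135 min = 12:16 PM.
The interview segment ends at 12:16 PM + 313 min = 5:29 PM.
The ad break ends at 5:29 PM − 258 min = 1:11 PM.
The interview segment starts at 1:11 PM + 153 min = 3:44 PM.

3:44 PM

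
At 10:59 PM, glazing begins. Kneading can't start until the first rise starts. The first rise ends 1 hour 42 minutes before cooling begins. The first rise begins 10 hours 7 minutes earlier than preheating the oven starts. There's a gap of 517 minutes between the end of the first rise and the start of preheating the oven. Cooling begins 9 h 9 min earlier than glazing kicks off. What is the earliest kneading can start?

Cooling starts at 10:59 PM − 549 min = 1:50 PM.
The first rise ends at 1:50 PM − 102 min = 12:08 PM.
Preheating the oven starts at 12:08 PM + 517 min = 8:45 PM.
The first rise starts at 8:45 PM − 607 min = 10:38 AM.
Kneading is bounded by the first rise, so the earliest it can start is 10:38 AM.

10:38 AM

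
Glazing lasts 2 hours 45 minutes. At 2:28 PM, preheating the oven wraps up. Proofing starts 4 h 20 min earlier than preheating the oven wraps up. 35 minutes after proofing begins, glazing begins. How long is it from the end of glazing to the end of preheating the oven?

60 minutes

Proofing starts at 2:28 PM − 260 min = 10:08 AM.
Glazing starts at 10:08 AM + 35 min = 10:43 AM.
Glazing ends at 10:43 AM + 165 min = 1:28 PM.
From 1:28 PM to 2:28 PM is 60 minutes.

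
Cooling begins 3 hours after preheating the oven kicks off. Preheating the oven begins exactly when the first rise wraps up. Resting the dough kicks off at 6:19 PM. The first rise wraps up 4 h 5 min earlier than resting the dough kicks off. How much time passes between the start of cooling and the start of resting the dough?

The first rise ends at 6:19 PM − 245 min = 2:14 PM.
So preheating the oven starts at 2:14 PM.
Cooling starts at 2:14 PM + 180 min = 5:14 PM.
From 5:14 PM to 6:19 PM is 1 hour 5 minutes.

1 hour 5 minutes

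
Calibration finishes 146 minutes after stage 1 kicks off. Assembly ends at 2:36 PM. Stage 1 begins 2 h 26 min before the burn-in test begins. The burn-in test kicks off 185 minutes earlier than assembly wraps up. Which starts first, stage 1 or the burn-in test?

The burn-in test starts at 2:36 PM − 185 min = 11:31 AM.
Stage 1 starts at 11:31 AM − 146 min = 9:05 AM.
Stage 1 starts at 9:05 AM and the burn-in test starts at 11:31 AM, so stage 1 is first.

stage 1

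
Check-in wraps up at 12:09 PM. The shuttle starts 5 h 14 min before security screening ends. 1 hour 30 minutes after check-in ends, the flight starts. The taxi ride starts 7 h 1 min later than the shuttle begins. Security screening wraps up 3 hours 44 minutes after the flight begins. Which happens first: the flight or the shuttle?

The flight starts at 12:09 PM + 90 min = 1:39 PM.
Security screening ends at 1:39 PM + 224 min = 5:23 PM.
The shuttle starts at 5:23 PM − 314 min = 12:09 PM.
The flight starts at 1:39 PM and the shuttle starts at 12:09 PM, so the shuttle is first.

the shuttle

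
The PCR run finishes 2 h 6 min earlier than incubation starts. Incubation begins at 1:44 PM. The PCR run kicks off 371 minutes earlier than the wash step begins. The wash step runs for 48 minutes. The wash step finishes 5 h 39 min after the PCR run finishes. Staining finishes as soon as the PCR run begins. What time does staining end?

The PCR run ends at 1:44 PM − 126 min = 11:38 AM.
The wash step ends at 11:38 AM + 339 min = 5:17 PM.
The wash step starts at 5:17 PM − 48 min = 4:29 PM.
The PCR run starts at 4:29 PM − 371 min = 10:18 AM.
So staining ends at 10:18 AM.

10:18 AM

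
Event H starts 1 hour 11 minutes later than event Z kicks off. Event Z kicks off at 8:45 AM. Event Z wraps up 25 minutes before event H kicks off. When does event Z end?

9:31 AM

Event H starts at 8:45 AM + 71 min = 9:56 AM.
Event Z ends at 9:56 AM − 25 min = 9:31 AM.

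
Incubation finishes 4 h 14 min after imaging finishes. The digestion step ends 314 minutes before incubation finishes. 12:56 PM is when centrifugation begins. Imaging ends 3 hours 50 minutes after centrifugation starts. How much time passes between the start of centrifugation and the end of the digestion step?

Imaging ends at 12:56 PM + 230 min = 4:46 PM.
Incubation ends at 4:46 PM + 254 min = 9:00 PM.
The digestion step ends at 9:00 PM − 314 min = 3:46 PM.
From 12:56 PM to 3:46 PM is 2 hours 50 minutes.

2 hours 50 minutes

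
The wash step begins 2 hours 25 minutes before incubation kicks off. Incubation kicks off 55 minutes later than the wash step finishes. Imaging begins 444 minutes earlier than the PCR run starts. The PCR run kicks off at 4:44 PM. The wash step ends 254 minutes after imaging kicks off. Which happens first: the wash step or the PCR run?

Imaging starts at 4:44 PM − 444 min = 9:20 AM.
The wash step ends at 9:20 AM + 254 min = 1:34 PM.
Incubation starts at 1:34 PM + 55 min = 2:29 PM.
The wash step starts at 2:29 PM − 145 min = 12:04 PM.
The wash step starts at 12:04 PM and the PCR run starts at 4:44 PM, so the wash step is first.

the wash step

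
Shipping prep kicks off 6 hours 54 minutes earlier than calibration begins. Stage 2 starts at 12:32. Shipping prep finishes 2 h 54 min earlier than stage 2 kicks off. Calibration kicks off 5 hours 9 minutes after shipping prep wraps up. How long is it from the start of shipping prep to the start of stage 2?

279 minutes

Shipping prep ends at 12:32 − 174 min = 09:38.
Calibration starts at 09:38 + 309 min = 14:47.
Shipping prep starts at 14:47 − 414 min = 07:53.
From 07:53 to 12:32 is 279 minutes.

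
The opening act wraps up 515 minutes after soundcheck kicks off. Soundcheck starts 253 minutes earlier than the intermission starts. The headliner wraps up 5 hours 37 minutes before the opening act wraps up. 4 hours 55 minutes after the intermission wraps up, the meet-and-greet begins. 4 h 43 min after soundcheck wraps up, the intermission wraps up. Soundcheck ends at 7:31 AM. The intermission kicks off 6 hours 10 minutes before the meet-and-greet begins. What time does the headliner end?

9:44 AM

The intermission ends at 7:31 AM + 283 min = 12:14 PM.
The meet-and-greet starts at 12:14 PM + 295 min = 5:09 PM.
The intermission starts at 5:09 PM − 370 min = 10:59 AM.
Soundcheck starts at 10:59 AM − 253 min = 6:46 AM.
The opening act ends at 6:46 AM + 515 min = 3:21 PM.
The headliner ends at 3:21 PM − 337 min = 9:44 AM.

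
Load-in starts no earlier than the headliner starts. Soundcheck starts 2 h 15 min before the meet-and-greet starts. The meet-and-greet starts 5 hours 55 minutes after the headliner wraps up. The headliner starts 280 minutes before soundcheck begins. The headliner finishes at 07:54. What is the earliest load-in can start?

The meet-and-greet starts at 07:54 + 355 min = 13:49.
Soundcheck starts at 13:49 − 135 min = 11:34.
The headliner starts at 11:34 − 280 min = 06:54.
Load-in is bounded by the headliner, so the earliest it can start is 06:54.

06:54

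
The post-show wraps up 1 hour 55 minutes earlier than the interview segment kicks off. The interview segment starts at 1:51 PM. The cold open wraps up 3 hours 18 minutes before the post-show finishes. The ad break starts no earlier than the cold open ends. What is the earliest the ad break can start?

The post-show ends at 1:51 PM − 115 min = 11:56 AM.
The cold open ends at 11:56 AM − 198 min = 8:38 AM.
The ad break is bounded by the cold open, so the earliest it can start is 8:38 AM.

8:38 AM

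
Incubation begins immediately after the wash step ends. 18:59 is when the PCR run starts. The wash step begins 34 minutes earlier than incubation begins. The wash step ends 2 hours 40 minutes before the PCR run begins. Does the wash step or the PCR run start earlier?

The wash step ends at 18:59 − 160 min = 16:19.
So incubation starts at 16:19.
The wash step starts at 16:19 − 34 min = 15:45.
The wash step starts at 15:45 and the PCR run starts at 18:59, so the wash step is first.

the wash step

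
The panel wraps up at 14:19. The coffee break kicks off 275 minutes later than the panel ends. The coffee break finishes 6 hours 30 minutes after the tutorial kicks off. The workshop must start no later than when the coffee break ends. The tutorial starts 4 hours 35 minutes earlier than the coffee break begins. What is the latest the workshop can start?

20:49

The coffee break starts at 14:19 + 275 min = 18:54.
The tutorial starts at 18:54 − 275 min = 14:19.
The coffee break ends at 14:19 + 390 min = 20:49.
The workshop is bounded by the coffee break, so the latest it can start is 20:49.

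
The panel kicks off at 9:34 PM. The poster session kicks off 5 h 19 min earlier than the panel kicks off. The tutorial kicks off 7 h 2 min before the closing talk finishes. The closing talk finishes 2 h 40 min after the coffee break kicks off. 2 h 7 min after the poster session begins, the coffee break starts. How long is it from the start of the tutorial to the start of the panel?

7 h 34 min

The poster session starts at 9:34 PM − 319 min = 4:15 PM.
The coffee break starts at 4:15 PM + 127 min = 6:22 PM.
The closing talk ends at 6:22 PM + 160 min = 9:02 PM.
The tutorial starts at 9:02 PM − 422 min = 2:00 PM.
From 2:00 PM to 9:34 PM is 7 h 34 min.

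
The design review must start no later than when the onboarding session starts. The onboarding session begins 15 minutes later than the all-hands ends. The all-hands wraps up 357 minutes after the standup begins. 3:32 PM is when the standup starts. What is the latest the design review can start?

9:44 PM

The all-hands ends at 3:32 PM + 357 min = 9:29 PM.
The onboarding session starts at 9:29 PM + 15 min = 9:44 PM.
The design review is bounded by the onboarding session, so the latest it can start is 9:44 PM.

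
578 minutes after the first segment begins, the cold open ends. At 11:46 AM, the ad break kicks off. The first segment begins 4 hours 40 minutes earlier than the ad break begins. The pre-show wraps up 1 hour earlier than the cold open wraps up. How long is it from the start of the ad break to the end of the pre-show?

The first segment starts at 11:46 AM − 280 min = 7:06 AM.
The cold open ends at 7:06 AM + 578 min = 4:44 PM.
The pre-show ends at 4:44 PM − 60 min = 3:44 PM.
From 11:46 AM to 3:44 PM is 3 hours 58 minutes.

3 hours 58 minutes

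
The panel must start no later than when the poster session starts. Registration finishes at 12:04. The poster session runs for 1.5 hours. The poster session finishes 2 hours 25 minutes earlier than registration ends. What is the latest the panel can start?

08:09

The poster session ends at 12:04 − 145 min = 09:39.
The poster session starts at 09:39 − 90 min = 08:09.
The panel is bounded by the poster session, so the latest it can start is 08:09.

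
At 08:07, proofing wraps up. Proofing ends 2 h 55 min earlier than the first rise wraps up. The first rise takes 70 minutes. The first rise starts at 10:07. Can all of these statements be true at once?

The first rise ends at 10:07 + 70 min = 11:17.
Proofing ends at 11:17 − 175 min = 08:22.
But proofing is also said to end at 08:07 — a 15-minute conflict.

No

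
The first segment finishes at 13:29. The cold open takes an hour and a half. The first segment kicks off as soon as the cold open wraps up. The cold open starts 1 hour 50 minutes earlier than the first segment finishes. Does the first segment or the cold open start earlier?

The cold open starts at 13:29 − 110 min = 11:39.
The cold open ends at 11:39 + 90 min = 13:09.
So the first segment starts at 13:09.
The first segment starts at 13:09 and the cold open starts at 11:39, so the cold open is first.

the cold open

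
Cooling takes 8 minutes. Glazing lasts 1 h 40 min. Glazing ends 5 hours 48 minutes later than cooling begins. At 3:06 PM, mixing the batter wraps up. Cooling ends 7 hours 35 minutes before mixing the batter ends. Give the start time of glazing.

11:31 AM

Cooling ends at 3:06 PM − 455 min = 7:31 AM.
Cooling starts at 7:31 AM − 8 min = 7:23 AM.
Glazing ends at 7:23 AM + 348 min = 1:11 PM.
Glazing starts at 1:11 PM − 100 min = 11:31 AM.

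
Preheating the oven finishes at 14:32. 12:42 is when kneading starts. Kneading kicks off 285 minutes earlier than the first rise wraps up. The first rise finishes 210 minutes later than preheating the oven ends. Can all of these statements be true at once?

The first rise ends at 14:32 + 210 min = 18:02.
Kneading starts at 18:02 − 285 min = 13:17.
But kneading is also said to start at 12:42 — a 35-minute conflict.

No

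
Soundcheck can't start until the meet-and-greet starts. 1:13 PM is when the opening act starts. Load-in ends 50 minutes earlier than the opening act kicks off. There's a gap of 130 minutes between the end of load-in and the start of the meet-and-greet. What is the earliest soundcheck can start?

2:33 PM

Load-in ends at 1:13 PM − 50 min = 12:23 PM.
The meet-and-greet starts at 12:23 PM + 130 min = 2:33 PM.
Soundcheck is bounded by the meet-and-greet, so the earliest it can start is 2:33 PM.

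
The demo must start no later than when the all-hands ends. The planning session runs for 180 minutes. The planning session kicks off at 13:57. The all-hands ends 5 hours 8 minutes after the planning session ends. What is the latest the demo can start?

The planning session ends at 13:57 + 180 min = 16:57.
The all-hands ends at 16:57 + 308 min = 22:05.
The demo is bounded by the all-hands, so the latest it can start is 22:05.

22:05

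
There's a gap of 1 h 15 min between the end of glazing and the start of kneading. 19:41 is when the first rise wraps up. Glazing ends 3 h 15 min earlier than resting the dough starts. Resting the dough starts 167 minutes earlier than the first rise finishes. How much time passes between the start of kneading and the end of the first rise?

Resting the dough starts at 19:41 − 167 min = 16:54.
Glazing ends at 16:54 − 195 min = 13:39.
Kneading starts at 13:39 + 75 min = 14:54.
From 14:54 to 19:41 is 4 h 47 min.

4 h 47 min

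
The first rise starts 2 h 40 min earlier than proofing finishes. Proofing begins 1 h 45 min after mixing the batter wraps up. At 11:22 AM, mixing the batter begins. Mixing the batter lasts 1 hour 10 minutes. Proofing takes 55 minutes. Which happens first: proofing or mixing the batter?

Mixing the batter ends at 11:22 AM + 70 min = 12:32 PM.
Proofing starts at 12:32 PM + 105 min = 2:17 PM.
Proofing starts at 2:17 PM and mixing the batter starts at 11:22 AM, so mixing the batter is first.

mixing the batter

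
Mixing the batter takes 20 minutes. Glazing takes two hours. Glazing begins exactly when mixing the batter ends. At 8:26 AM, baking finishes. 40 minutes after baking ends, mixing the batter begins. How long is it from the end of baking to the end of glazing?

3 hours

Mixing the batter starts at 8:26 AM + 40 min = 9:06 AM.
Mixing the batter ends at 9:06 AM + 20 min = 9:26 AM.
So glazing starts at 9:26 AM.
Glazing ends at 9:26 AM + 120 min = 11:26 AM.
From 8:26 AM to 11:26 AM is 3 hours.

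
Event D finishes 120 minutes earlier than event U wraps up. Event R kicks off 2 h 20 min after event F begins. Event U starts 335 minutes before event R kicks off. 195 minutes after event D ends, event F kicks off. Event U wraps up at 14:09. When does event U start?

Event D ends at 14:09 − 120 min = 12:09.
Event F starts at 12:09 + 195 min = 15:24.
Event R starts at 15:24 + 140 min = 17:44.
Event U starts at 17:44 − 335 min = 12:09.

12:09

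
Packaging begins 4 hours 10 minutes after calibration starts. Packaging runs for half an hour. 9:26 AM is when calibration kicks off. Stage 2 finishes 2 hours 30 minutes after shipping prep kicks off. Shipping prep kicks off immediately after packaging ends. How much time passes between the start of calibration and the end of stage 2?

430 minutes

Packaging starts at 9:26 AM + 250 min = 1:36 PM.
Packaging ends at 1:36 PM + 30 min = 2:06 PM.
So shipping prep starts at 2:06 PM.
Stage 2 ends at 2:06 PM + 150 min = 4:36 PM.
From 9:26 AM to 4:36 PM is 430 minutes.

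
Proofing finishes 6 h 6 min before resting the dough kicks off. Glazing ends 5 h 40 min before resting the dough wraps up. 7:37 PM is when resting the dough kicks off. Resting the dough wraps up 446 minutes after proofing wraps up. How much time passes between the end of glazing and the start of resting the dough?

Proofing ends at 7:37 PM − 366 min = 1:31 PM.
Resting the dough ends at 1:31 PM + 446 min = 8:57 PM.
Glazing ends at 8:57 PM − 340 min = 3:17 PM.
From 3:17 PM to 7:37 PM is 260 minutes.

260 minutes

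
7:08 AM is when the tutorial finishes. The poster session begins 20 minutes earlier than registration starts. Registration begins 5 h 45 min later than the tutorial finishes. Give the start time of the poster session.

Registration starts at 7:08 AM + 345 min = 12:53 PM.
The poster session starts at 12:53 PM − 20 min = 12:33 PM.

12:33 PM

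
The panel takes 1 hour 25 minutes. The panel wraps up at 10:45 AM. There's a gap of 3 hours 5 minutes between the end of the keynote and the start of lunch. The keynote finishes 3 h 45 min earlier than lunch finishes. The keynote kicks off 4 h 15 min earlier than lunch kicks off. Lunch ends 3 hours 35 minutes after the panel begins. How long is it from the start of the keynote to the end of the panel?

The panel starts at 10:45 AM − 85 min = 9:20 AM.
Lunch ends at 9:20 AM + 215 min = 12:55 PM.
The keynote ends at 12:55 PM − 225 min = 9:10 AM.
Lunch starts at 9:10 AM + 185 min = 12:15 PM.
The keynote starts at 12:15 PM − 255 min = 8:00 AM.
From 8:00 AM to 10:45 AM is 2 h 45 min.

2 h 45 min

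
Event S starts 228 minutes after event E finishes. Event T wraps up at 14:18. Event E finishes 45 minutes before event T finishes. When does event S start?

Event E ends at 14:18 − 45 min = 13:33.
Event S starts at 13:33 + 228 min = 17:21.

17:21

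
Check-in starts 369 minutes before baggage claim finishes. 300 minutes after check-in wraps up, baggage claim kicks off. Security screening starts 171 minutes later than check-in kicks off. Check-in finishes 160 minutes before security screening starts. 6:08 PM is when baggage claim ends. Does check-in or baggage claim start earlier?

check-in

Check-in starts at 6:08 PM − 369 min = 11:59 AM.
Security screening starts at 11:59 AM + 171 min = 2:50 PM.
Check-in ends at 2:50 PM − 160 min = 12:10 PM.
Baggage claim starts at 12:10 PM + 300 min = 5:10 PM.
Check-in starts at 11:59 AM and baggage claim starts at 5:10 PM, so check-in is first.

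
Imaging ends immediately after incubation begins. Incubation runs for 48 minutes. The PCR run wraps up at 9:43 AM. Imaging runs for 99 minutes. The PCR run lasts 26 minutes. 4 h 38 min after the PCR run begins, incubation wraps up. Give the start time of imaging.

11:28 AM

The PCR run starts at 9:43 AM − 26 min = 9:17 AM.
Incubation ends at 9:17 AM + 278 min = 1:55 PM.
Incubation starts at 1:55 PM − 48 min = 1:07 PM.
So imaging ends at 1:07 PM.
Imaging starts at 1:07 PM − 99 min = 11:28 AM.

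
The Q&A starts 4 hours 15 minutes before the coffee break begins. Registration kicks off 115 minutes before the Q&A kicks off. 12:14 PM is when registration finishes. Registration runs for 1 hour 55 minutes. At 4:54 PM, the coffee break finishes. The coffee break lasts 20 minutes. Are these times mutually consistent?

No

The coffee break starts at 4:54 PM − 20 min = 4:34 PM.
The Q&A starts at 4:34 PM − 255 min = 12:19 PM.
Registration starts at 12:19 PM − 115 min = 10:24 AM.
Registration ends at 10:24 AM + 115 min = 12:19 PM.
But registration is also said to end at 12:14 PM — a 5-minute conflict.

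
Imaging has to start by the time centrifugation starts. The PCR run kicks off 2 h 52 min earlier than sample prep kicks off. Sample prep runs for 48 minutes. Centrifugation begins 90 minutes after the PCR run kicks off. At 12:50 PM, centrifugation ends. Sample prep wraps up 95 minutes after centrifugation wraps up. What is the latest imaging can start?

12:15 PM

Sample prep ends at 12:50 PM + 95 min = 2:25 PM.
Sample prep starts at 2:25 PM − 48 min = 1:37 PM.
The PCR run starts at 1:37 PM − 172 min = 10:45 AM.
Centrifugation starts at 10:45 AM + 90 min = 12:15 PM.
Imaging is bounded by centrifugation, so the latest it can start is 12:15 PM.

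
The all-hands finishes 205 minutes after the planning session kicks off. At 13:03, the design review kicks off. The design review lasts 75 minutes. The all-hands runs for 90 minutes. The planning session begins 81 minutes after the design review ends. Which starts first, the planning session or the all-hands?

The design review ends at 13:03 + 75 min = 14:18.
The planning session starts at 14:18 + 81 min = 15:39.
The all-hands ends at 15:39 + 205 min = 19:04.
The all-hands starts at 19:04 − 90 min = 17:34.
The planning session starts at 15:39 and the all-hands starts at 17:34, so the planning session is first.

the planning session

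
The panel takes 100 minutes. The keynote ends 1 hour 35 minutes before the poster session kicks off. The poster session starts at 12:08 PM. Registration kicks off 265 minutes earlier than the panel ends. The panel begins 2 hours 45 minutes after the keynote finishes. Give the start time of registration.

10:33 AM

The keynote ends at 12:08 PM − 95 min = 10:33 AM.
The panel starts at 10:33 AM + 165 min = 1:18 PM.
The panel ends at 1:18 PM + 100 min = 2:58 PM.
Registration starts at 2:58 PM − 265 min = 10:33 AM.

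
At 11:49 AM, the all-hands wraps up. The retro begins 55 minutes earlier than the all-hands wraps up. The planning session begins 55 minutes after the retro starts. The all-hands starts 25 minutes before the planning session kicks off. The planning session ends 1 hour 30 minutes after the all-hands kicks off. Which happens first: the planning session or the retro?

The retro starts at 11:49 AM − 55 min = 10:54 AM.
The planning session starts at 10:54 AM + 55 min = 11:49 AM.
The planning session starts at 11:49 AM and the retro starts at 10:54 AM, so the retro is first.

the retro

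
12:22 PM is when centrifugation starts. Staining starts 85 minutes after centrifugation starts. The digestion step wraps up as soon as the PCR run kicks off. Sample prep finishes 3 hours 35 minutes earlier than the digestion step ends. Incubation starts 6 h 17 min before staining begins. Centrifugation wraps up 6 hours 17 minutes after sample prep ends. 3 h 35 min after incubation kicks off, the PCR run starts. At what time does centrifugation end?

Staining starts at 12:22 PM + 85 min = 1:47 PM.
Incubation starts at 1:47 PM − 377 min = 7:30 AM.
The PCR run starts at 7:30 AM + 215 min = 11:05 AM.
So the digestion step ends at 11:05 AM.
Sample prep ends at 11:05 AM − 215 min = 7:30 AM.
Centrifugation ends at 7:30 AM + 377 min = 1:47 PM.

1:47 PM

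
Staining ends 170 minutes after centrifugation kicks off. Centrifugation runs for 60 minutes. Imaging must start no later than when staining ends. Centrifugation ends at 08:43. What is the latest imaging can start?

Centrifugation starts at 08:43 − 60 min = 07:43.
Staining ends at 07:43 + 170 min = 10:33.
Imaging is bounded by staining, so the latest it can start is 10:33.

10:33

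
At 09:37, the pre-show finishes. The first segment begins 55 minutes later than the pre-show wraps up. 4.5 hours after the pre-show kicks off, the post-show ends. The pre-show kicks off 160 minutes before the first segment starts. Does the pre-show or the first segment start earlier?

The first segment starts at 09:37 + 55 min = 10:32.
The pre-show starts at 10:32 − 160 min = 07:52.
The pre-show starts at 07:52 and the first segment starts at 10:32, so the pre-show is first.

the pre-show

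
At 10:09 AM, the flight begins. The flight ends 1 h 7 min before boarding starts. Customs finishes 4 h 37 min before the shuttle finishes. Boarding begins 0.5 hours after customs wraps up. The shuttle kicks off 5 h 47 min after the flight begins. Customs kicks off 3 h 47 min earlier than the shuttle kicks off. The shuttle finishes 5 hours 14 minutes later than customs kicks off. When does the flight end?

The shuttle starts at 10:09 AM + 347 min = 3:56 PM.
Customs starts at 3:56 PM − 227 min = 12:09 PM.
The shuttle ends at 12:09 PM + 314 min = 5:23 PM.
Customs ends at 5:23 PM − 277 min = 12:46 PM.
Boarding starts at 12:46 PM + 30 min = 1:16 PM.
The flight ends at 1:16 PM − 67 min = 12:09 PM.

12:09 PM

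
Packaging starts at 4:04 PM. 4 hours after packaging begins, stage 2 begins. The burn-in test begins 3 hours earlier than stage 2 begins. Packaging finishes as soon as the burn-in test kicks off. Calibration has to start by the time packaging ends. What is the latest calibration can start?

Stage 2 starts at 4:04 PM + 240 min = 8:04 PM.
The burn-in test starts at 8:04 PM − 180 min = 5:04 PM.
So packaging ends at 5:04 PM.
Calibration is bounded by packaging, so the latest it can start is 5:04 PM.

5:04 PM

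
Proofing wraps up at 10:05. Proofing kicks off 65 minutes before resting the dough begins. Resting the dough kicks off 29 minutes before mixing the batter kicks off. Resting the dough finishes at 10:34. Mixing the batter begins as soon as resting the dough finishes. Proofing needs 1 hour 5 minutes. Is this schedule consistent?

Yes

Mixing the batter starts at 10:34.
Resting the dough starts at 10:34 − 29 min = 10:05.
Proofing starts at 10:05 − 65 min = 09:00.
Proofing ends at 09:00 + 65 min = 10:05.
That matches the stated 10:05, so the schedule is consistent.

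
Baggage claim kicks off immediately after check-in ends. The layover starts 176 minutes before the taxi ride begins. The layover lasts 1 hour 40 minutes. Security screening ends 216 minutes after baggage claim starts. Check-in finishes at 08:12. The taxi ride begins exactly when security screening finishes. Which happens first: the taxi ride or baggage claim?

baggage claim

Baggage claim starts at 08:12.
Security screening ends at 08:12 + 216 min = 11:48.
So the taxi ride starts at 11:48.
The taxi ride starts at 11:48 and baggage claim starts at 08:12, so baggage claim is first.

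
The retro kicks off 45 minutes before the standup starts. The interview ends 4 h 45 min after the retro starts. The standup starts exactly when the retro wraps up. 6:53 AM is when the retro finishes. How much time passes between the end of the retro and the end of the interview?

4 hours

The standup starts at 6:53 AM.
The retro starts at 6:53 AM − 45 min = 6:08 AM.
The interview ends at 6:08 AM + 285 min = 10:53 AM.
From 6:53 AM to 10:53 AM is 4 hours.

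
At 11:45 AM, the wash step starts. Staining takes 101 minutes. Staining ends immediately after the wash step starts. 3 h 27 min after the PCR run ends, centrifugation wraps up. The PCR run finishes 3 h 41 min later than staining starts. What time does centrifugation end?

Staining ends at 11:45 AM.
Staining starts at 11:45 AM − 101 min = 10:04 AM.
The PCR run ends at 10:04 AM + 221 min = 1:45 PM.
Centrifugation ends at 1:45 PM + 207 min = 5:12 PM.

5:12 PM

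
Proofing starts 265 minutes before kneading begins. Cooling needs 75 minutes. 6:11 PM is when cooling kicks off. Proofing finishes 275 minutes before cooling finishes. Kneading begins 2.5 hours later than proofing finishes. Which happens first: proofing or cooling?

proofing

Cooling ends at 6:11 PM + 75 min = 7:26 PM.
Proofing ends at 7:26 PM − 275 min = 2:51 PM.
Kneading starts at 2:51 PM + 150 min = 5:21 PM.
Proofing starts at 5:21 PM − 265 min = 12:56 PM.
Proofing starts at 12:56 PM and cooling starts at 6:11 PM, so proofing is first.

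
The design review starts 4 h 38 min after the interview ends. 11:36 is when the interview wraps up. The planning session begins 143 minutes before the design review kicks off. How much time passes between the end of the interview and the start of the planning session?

2 hours 15 minutes

The design review starts at 11:36 + 278 min = 16:14.
The planning session starts at 16:14 − 143 min = 13:51.
From 11:36 to 13:51 is 2 hours 15 minutes.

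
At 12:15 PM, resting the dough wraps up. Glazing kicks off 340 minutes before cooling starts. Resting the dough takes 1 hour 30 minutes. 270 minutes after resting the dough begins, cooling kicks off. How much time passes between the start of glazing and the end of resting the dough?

Resting the dough starts at 12:15 PM − 90 min = 10:45 AM.
Cooling starts at 10:45 AM + 270 min = 3:15 PM.
Glazing starts at 3:15 PM − 340 min = 9:35 AM.
From 9:35 AM to 12:15 PM is 2 h 40 min.

2 h 40 min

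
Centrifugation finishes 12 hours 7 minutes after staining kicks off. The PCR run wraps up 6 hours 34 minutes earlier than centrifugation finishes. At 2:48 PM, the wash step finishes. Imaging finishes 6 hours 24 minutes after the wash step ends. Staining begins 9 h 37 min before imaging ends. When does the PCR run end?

5:08 PM

Imaging ends at 2:48 PM + 384 min = 9:12 PM.
Staining starts at 9:12 PM − 577 min = 11:35 AM.
Centrifugation ends at 11:35 AM + 727 min = 11:42 PM.
The PCR run ends at 11:42 PM − 394 min = 5:08 PM.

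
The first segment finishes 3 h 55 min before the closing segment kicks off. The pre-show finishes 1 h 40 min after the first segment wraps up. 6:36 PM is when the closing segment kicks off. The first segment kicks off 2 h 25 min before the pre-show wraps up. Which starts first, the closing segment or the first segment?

The first segment ends at 6:36 PM − 235 min = 2:41 PM.
The pre-show ends at 2:41 PM + 100 min = 4:21 PM.
The first segment starts at 4:21 PM − 145 min = 1:56 PM.
The closing segment starts at 6:36 PM and the first segment starts at 1:56 PM, so the first segment is first.

the first segment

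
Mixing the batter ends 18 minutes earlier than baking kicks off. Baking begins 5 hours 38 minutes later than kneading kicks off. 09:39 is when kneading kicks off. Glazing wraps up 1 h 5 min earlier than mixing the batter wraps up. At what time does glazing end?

13:54

Baking starts at 09:39 + 338 min = 15:17.
Mixing the batter ends at 15:17 − 18 min = 14:59.
Glazing ends at 14:59 − 65 min = 13:54.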